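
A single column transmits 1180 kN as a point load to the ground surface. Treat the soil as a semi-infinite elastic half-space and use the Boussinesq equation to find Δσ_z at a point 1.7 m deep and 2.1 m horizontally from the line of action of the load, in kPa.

Boussinesq vertical stress below a point load on an elastic half-space:
Δσ_z = 3P/(2πz²) · [1 + (r/z)²]^(−5/2)
r/z = 2.1/1.7 = 1.2353; [1+(r/z)²]^(−5/2) = 0.098614.
Δσ_z = 3×1180/(2π×1.7²) × 0.098614 = 194.95 × 0.098614 = 19.22 kPa

Δσ_z ≈ 19.2 kPa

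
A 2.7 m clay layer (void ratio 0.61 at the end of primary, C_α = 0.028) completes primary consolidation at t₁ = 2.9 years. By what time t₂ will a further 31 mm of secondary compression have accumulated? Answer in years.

t₂ ≈ 13.3 years

S_s = C_α·H/(1+e_p)·log₁₀(t₂/t₁) ⇒ log₁₀(t₂/t₁) = S_s·(1+e_p)/(C_α·H).
log₁₀(t₂/t₁) = 0.031 × (1+0.61) / (0.028×2.7) = 0.6602
t₂ = t₁ × 10^0.6602 = 2.9 × 4.573 = 13.26 years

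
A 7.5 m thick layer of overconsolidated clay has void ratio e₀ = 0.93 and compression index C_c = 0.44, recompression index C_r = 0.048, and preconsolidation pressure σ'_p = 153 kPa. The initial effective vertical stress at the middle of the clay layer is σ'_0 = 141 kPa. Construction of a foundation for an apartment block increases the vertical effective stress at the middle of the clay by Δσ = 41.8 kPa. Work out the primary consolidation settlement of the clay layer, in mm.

Final effective stress: σ'_f = 141 + 41.8 = 182.8 kPa.
σ'_f = 182.8 > σ'_p = 153 kPa, so the stress path crosses the preconsolidation pressure — recompression up to σ'_p, then virgin compression beyond:
S_c = H/(1+e₀)·[C_r·log₁₀(σ'_p/σ'_0) + C_c·log₁₀(σ'_f/σ'_p)]
    = 7.5/1.93 × [0.048×log₁₀(153/141) + 0.44×log₁₀(182.8/153)]
    = 3.886 × [0.0017027 + 0.034005] = 0.1388 m

S_c ≈ 139 mm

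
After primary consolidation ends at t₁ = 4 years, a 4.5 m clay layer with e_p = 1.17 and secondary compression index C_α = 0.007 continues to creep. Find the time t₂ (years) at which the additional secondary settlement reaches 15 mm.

t₂ ≈ 43.2 years

S_s = C_α·H/(1+e_p)·log₁₀(t₂/t₁) ⇒ log₁₀(t₂/t₁) = S_s·(1+e_p)/(C_α·H).
log₁₀(t₂/t₁) = 0.015 × (1+1.17) / (0.007×4.5) = 1.033
t₂ = t₁ × 10^1.033 = 4 × 10.8 = 43.19 years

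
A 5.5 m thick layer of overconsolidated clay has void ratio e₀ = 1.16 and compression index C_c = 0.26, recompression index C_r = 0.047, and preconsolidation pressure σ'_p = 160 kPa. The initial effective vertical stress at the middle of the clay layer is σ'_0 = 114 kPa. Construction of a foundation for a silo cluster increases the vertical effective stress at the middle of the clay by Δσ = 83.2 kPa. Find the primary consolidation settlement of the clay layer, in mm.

Final effective stress: σ'_f = 114 + 83.2 = 197.2 kPa.
σ'_f = 197.2 > σ'_p = 160 kPa, so the stress path crosses the preconsolidation pressure — recompression up to σ'_p, then virgin compression beyond:
S_c = H/(1+e₀)·[C_r·log₁₀(σ'_p/σ'_0) + C_c·log₁₀(σ'_f/σ'_p)]
    = 5.5/2.16 × [0.047×log₁₀(160/114) + 0.26×log₁₀(197.2/160)]
    = 2.5463 × [0.0069191 + 0.023605] = 0.07772 m

S_c ≈ 77.7 mm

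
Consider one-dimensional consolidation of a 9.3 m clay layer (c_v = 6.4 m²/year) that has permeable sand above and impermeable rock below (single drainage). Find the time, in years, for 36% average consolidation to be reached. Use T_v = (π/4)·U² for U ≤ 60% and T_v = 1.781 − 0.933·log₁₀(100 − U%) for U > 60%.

Drainage path length: H_d = H = 9.3 m (single drainage).
U ≤ 60%: T_v = (π/4)·U² = (π/4)×0.36² = 0.10179.
t = T_v·H_d²/c_v = 0.10179×9.3²/6.4 = 1.376 years.

t ≈ 1.38 years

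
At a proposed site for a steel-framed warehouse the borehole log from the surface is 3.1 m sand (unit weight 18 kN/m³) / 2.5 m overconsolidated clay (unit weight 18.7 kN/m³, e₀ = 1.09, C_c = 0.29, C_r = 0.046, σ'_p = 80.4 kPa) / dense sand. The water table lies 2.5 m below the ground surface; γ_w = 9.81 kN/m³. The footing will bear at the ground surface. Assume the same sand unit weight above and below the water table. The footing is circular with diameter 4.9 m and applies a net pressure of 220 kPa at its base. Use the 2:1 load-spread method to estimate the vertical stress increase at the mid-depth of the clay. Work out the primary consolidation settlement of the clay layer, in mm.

Mid-depth of clay below the ground surface: z = 3.1 + 2.5/2 = 4.35 m.
Total vertical stress at mid-clay: σ_v = 18×3.1 + 18.7×1.25 = 79.175 kPa.
Pore pressure: u = 9.81×(4.35 − 2.5) = 18.149 kPa.
Initial effective stress: σ'_0 = σ_v − u = 79.175 − 18.149 = 61.026 kPa.
Stress increase at mid-clay by the 2:1 spreading method:
Δσ ≈ qD²/(D+z)² = 220×4.9²/(4.9+4.35)² = 61.735 kPa
Final effective stress: σ'_f = 61.026 + 61.735 = 122.76 kPa.
σ'_f = 122.76 > σ'_p = 80.4 kPa, so the stress path crosses the preconsolidation pressure — recompression up to σ'_p, then virgin compression beyond:
S_c = H/(1+e₀)·[C_r·log₁₀(σ'_p/σ'_0) + C_c·log₁₀(σ'_f/σ'_p)]
    = 2.5/2.09 × [0.046×log₁₀(80.4/61.026) + 0.29×log₁₀(122.76/80.4)]
    = 1.1962 × [0.0055081 + 0.053302] = 0.07035 m

S_c ≈ 70.3 mm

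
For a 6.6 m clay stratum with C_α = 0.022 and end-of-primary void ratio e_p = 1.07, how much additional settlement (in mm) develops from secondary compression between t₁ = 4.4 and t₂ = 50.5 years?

S_s ≈ 74.3 mm

Secondary compression: S_s = C_α·H/(1+e_p)·log₁₀(t₂/t₁)
S_s = 0.022×6.6/(1+1.07)×log₁₀(50.5/4.4)
    = 0.07014 × 1.06 = 0.07434 m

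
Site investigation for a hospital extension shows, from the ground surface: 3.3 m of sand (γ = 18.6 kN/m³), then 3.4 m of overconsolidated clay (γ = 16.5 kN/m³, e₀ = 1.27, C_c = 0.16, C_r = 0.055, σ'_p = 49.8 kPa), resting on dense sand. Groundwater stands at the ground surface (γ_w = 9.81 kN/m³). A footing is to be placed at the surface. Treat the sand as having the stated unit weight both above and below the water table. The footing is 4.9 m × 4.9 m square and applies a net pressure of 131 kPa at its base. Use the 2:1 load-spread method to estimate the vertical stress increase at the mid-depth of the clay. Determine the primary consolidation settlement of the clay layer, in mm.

Mid-depth of clay below the ground surface: z = 3.3 + 3.4/2 = 5 m.
Total vertical stress at mid-clay: σ_v = 18.6×3.3 + 16.5×1.7 = 89.43 kPa.
Pore pressure: u = 9.81×(5 − 0) = 49.05 kPa.
Initial effective stress: σ'_0 = σ_v − u = 89.43 − 49.05 = 40.38 kPa.
Stress increase at mid-clay by the 2:1 spreading method:
Δσ = qBL/((B+z)(L+z)) = 131×4.9×4.9/((4.9+5)(4.9+5)) = 32.092 kPa
Final effective stress: σ'_f = 40.38 + 32.092 = 72.472 kPa.
σ'_f = 72.472 > σ'_p = 49.8 kPa, so the stress path crosses the preconsolidation pressure — recompression up to σ'_p, then virgin compression beyond:
S_c = H/(1+e₀)·[C_r·log₁₀(σ'_p/σ'_0) + C_c·log₁₀(σ'_f/σ'_p)]
    = 3.4/2.27 × [0.055×log₁₀(49.8/40.38) + 0.16×log₁₀(72.472/49.8)]
    = 1.4978 × [0.0050085 + 0.026071] = 0.04655 m

S_c ≈ 46.6 mm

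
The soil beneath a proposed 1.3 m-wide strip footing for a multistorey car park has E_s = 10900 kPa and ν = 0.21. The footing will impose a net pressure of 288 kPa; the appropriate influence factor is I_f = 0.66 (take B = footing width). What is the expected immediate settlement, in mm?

Immediate (elastic) settlement: S_e = q·B·(1−ν²)/E_s · I_f.
S_e = 288 × 1.3 × (1 − 0.21²) / 10900 × 0.66
    = 288 × 1.3 × 0.9559 / 10900 × 0.66
    = 0.02167 m = 21.67 mm

S_e ≈ 21.7 mm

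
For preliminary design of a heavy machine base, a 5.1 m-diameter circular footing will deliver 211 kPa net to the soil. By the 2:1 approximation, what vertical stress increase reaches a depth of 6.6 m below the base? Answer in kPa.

Δσ_z ≈ 40.1 kPa

By the 2:1 method the load spreads at 1 horizontal : 2 vertical, so at depth z the loaded area has grown by z in each plan dimension:
Δσ ≈ qD²/(D+z)² = 211×5.1²/(5.1+6.6)² = 40.091 kPa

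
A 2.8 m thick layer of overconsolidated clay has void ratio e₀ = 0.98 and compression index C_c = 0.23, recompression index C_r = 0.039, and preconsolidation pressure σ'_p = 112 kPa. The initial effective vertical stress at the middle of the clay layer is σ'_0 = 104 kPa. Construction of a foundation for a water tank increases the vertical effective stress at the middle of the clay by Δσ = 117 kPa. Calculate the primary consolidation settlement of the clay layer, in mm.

S_c ≈ 97.8 mm

Final effective stress: σ'_f = 104 + 117 = 221 kPa.
σ'_f = 221 > σ'_p = 112 kPa, so the stress path crosses the preconsolidation pressure — recompression up to σ'_p, then virgin compression beyond:
S_c = H/(1+e₀)·[C_r·log₁₀(σ'_p/σ'_0) + C_c·log₁₀(σ'_f/σ'_p)]
    = 2.8/1.98 × [0.039×log₁₀(112/104) + 0.23×log₁₀(221/112)]
    = 1.4141 × [0.0012552 + 0.06789] = 0.09778 m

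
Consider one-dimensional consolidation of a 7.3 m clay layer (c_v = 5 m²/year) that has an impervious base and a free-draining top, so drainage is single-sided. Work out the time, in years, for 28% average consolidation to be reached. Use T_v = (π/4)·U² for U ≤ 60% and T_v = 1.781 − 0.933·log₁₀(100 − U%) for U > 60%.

t ≈ 0.656 years

Drainage path length: H_d = H = 7.3 m (single drainage).
U ≤ 60%: T_v = (π/4)·U² = (π/4)×0.28² = 0.061575.
t = T_v·H_d²/c_v = 0.061575×7.3²/5 = 0.6563 years.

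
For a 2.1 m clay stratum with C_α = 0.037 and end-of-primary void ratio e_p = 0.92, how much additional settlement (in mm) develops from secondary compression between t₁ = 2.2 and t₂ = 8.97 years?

Secondary compression: S_s = C_α·H/(1+e_p)·log₁₀(t₂/t₁)
S_s = 0.037×2.1/(1+0.92)×log₁₀(8.97/2.2)
    = 0.04047 × 0.6104 = 0.0247 m

S_s ≈ 24.7 mm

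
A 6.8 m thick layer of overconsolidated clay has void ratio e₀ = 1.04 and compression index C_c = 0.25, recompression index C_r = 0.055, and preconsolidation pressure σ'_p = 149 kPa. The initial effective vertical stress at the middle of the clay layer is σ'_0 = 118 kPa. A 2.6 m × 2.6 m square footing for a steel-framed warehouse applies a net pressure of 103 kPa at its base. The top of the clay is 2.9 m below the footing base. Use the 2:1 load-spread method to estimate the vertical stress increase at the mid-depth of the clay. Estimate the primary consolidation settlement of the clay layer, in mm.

Mid-depth of clay below the footing base: z = 2.9 + 6.8/2 = 6.3 m.
Stress increase at mid-clay by the 2:1 spreading method:
Δσ = qBL/((B+z)(L+z)) = 103×2.6×2.6/((2.6+6.3)(2.6+6.3)) = 8.7903 kPa
Final effective stress: σ'_f = 118 + 8.7903 = 126.79 kPa.
σ'_f = 126.79 ≤ σ'_p = 149 kPa, so the clay remains overconsolidated and only the recompression index applies:
S_c = C_r·H/(1+e₀)·log₁₀(σ'_f/σ'_0) = 0.055×6.8/2.04×log₁₀(126.79/118)
    = 0.18333 × 0.031203 = 0.00572 m

S_c ≈ 5.72 mm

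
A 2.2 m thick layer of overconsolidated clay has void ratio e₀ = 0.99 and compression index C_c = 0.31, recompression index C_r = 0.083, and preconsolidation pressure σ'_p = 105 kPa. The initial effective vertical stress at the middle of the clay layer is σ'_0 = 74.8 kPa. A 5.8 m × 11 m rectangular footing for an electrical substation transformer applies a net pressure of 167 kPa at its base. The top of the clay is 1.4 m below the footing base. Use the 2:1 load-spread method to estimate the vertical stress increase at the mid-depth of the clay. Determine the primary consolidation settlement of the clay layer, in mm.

S_c ≈ 85.1 mm

Mid-depth of clay below the footing base: z = 1.4 + 2.2/2 = 2.5 m.
Stress increase at mid-clay by the 2:1 spreading method:
Δσ = qBL/((B+z)(L+z)) = 167×5.8×11/((5.8+2.5)(11+2.5)) = 95.088 kPa
Final effective stress: σ'_f = 74.8 + 95.088 = 169.89 kPa.
σ'_f = 169.89 > σ'_p = 105 kPa, so the stress path crosses the preconsolidation pressure — recompression up to σ'_p, then virgin compression beyond:
S_c = H/(1+e₀)·[C_r·log₁₀(σ'_p/σ'_0) + C_c·log₁₀(σ'_f/σ'_p)]
    = 2.2/1.99 × [0.083×log₁₀(105/74.8) + 0.31×log₁₀(169.89/105)]
    = 1.1055 × [0.012225 + 0.064783] = 0.08513 m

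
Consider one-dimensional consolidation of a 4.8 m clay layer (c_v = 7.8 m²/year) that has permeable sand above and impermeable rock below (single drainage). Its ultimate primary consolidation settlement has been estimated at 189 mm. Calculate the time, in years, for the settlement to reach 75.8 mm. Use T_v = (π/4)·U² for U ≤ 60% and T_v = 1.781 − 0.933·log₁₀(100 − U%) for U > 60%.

Drainage path length: H_d = H = 4.8 m (single drainage).
U = S(t)/S_ult = 75.8/189 = 0.4011.
U ≤ 60%: T_v = (π/4)·U² = (π/4)×0.40106² = 0.12633.
t = T_v·H_d²/c_v = 0.12633×4.8²/7.8 = 0.3732 years.

t ≈ 0.373 years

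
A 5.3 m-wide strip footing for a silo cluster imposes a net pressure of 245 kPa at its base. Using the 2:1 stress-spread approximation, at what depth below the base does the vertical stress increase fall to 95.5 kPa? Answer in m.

z ≈ 8.3 m

2:1 spreading — at depth z the loaded area has grown by z in each plan dimension:
qB/(B+z) = Δσ_z ⇒ z = qB/Δσ_z − B = 245×5.3/95.5 − 5.3 = 8.297 m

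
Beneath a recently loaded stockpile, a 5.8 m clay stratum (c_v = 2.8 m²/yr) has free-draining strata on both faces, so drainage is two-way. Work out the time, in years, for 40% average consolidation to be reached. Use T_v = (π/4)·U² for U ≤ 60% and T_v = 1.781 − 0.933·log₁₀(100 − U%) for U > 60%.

t ≈ 0.377 years

Drainage path length: H_d = H/2 = 2.9 m (double drainage).
U ≤ 60%: T_v = (π/4)·U² = (π/4)×0.4² = 0.12566.
t = T_v·H_d²/c_v = 0.12566×2.9²/2.8 = 0.3774 years.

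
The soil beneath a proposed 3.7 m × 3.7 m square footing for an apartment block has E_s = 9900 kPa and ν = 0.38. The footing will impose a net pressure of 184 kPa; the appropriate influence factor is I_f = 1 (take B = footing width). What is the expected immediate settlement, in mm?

Immediate (elastic) settlement: S_e = q·B·(1−ν²)/E_s · I_f.
S_e = 184 × 3.7 × (1 − 0.38²) / 9900 × 1
    = 184 × 3.7 × 0.8556 / 9900 × 1
    = 0.05884 m = 58.84 mm

S_e ≈ 58.8 mm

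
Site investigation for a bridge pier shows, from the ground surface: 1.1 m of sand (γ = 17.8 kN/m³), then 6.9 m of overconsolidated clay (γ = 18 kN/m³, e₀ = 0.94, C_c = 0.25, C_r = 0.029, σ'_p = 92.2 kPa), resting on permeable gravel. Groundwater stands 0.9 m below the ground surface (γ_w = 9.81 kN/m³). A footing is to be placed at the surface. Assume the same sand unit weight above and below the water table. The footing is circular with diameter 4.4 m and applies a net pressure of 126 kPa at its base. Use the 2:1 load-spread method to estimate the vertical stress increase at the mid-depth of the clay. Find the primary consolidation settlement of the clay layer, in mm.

S_c ≈ 22.8 mm

Mid-depth of clay below the ground surface: z = 1.1 + 6.9/2 = 4.55 m.
Total vertical stress at mid-clay: σ_v = 17.8×1.1 + 18×3.45 = 81.68 kPa.
Pore pressure: u = 9.81×(4.55 − 0.9) = 35.806 kPa.
Initial effective stress: σ'_0 = σ_v − u = 81.68 − 35.806 = 45.874 kPa.
Stress increase at mid-clay by the 2:1 spreading method:
Δσ ≈ qD²/(D+z)² = 126×4.4²/(4.4+4.55)² = 30.453 kPa
Final effective stress: σ'_f = 45.874 + 30.453 = 76.327 kPa.
σ'_f = 76.327 ≤ σ'_p = 92.2 kPa, so the clay remains overconsolidated and only the recompression index applies:
S_c = C_r·H/(1+e₀)·log₁₀(σ'_f/σ'_0) = 0.029×6.9/1.94×log₁₀(76.327/45.874)
    = 0.10314 × 0.22111 = 0.02281 m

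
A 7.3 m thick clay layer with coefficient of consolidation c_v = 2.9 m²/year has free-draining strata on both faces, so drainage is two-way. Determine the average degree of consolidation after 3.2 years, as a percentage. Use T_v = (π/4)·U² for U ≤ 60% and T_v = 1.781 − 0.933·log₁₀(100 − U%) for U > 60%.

U ≈ 85.5 %

Drainage path length: H_d = H/2 = 3.65 m (double drainage).
T_v = c_v·t/H_d² = 2.9×3.2/3.65² = 0.69657.
T_v = 0.69657 corresponds to the U > 60% branch:
U = 1 − 10^((1.781 − T_v)/0.933)/100 = 0.8547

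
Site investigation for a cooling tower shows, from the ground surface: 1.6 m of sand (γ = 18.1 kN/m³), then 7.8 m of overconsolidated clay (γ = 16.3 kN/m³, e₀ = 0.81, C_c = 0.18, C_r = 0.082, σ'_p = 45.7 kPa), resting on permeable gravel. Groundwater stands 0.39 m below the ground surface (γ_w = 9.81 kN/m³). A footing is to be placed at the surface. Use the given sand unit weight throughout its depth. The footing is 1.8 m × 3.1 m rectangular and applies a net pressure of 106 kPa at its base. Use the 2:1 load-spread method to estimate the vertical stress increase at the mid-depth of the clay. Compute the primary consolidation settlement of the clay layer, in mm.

Mid-depth of clay below the ground surface: z = 1.6 + 7.8/2 = 5.5 m.
Total vertical stress at mid-clay: σ_v = 18.1×1.6 + 16.3×3.9 = 92.53 kPa.
Pore pressure: u = 9.81×(5.5 − 0.39) = 50.129 kPa.
Initial effective stress: σ'_0 = σ_v − u = 92.53 − 50.129 = 42.401 kPa.
Stress increase at mid-clay by the 2:1 spreading method:
Δσ = qBL/((B+z)(L+z)) = 106×1.8×3.1/((1.8+5.5)(3.1+5.5)) = 9.4215 kPa
Final effective stress: σ'_f = 42.401 + 9.4215 = 51.823 kPa.
σ'_f = 51.823 > σ'_p = 45.7 kPa, so the stress path crosses the preconsolidation pressure — recompression up to σ'_p, then virgin compression beyond:
S_c = H/(1+e₀)·[C_r·log₁₀(σ'_p/σ'_0) + C_c·log₁₀(σ'_f/σ'_p)]
    = 7.8/1.81 × [0.082×log₁₀(45.7/42.401) + 0.18×log₁₀(51.823/45.7)]
    = 4.3094 × [0.0026683 + 0.0098291] = 0.05386 m

S_c ≈ 53.9 mm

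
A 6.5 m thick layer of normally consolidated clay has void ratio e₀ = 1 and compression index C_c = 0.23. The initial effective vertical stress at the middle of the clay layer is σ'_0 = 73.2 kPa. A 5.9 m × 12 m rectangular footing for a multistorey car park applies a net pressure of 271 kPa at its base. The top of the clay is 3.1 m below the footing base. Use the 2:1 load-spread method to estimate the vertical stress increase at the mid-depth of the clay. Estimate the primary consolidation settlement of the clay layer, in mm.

S_c ≈ 251 mm

Mid-depth of clay below the footing base: z = 3.1 + 6.5/2 = 6.35 m.
Stress increase at mid-clay by the 2:1 spreading method:
Δσ = qBL/((B+z)(L+z)) = 271×5.9×12/((5.9+6.35)(12+6.35)) = 85.355 kPa
Final effective stress: σ'_f = σ'_0 + Δσ = 73.2 + 85.355 = 158.56 kPa.
Normally consolidated clay, so the full stress increment lies on the virgin compression line:
S_c = C_c·H/(1+e₀)·log₁₀(σ'_f/σ'_0) = 0.23×6.5/(1+1)×log₁₀(158.56/73.2)
    = 0.7475 × 0.33568 = 0.2509 m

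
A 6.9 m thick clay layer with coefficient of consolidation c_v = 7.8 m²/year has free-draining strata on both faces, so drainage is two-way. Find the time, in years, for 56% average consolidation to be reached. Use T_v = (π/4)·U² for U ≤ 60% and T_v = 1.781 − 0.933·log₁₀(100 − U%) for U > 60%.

t ≈ 0.376 years

Drainage path length: H_d = H/2 = 3.45 m (double drainage).
U ≤ 60%: T_v = (π/4)·U² = (π/4)×0.56² = 0.2463.
t = T_v·H_d²/c_v = 0.2463×3.45²/7.8 = 0.3758 years.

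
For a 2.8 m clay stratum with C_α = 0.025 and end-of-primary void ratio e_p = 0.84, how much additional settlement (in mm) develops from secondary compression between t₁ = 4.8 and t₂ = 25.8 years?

Secondary compression: S_s = C_α·H/(1+e_p)·log₁₀(t₂/t₁)
S_s = 0.025×2.8/(1+0.84)×log₁₀(25.8/4.8)
    = 0.03804 × 0.7304 = 0.02779 m

S_s ≈ 27.8 mm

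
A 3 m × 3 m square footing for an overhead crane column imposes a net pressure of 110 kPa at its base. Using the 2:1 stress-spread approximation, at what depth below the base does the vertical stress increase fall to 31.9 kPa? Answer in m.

z ≈ 2.57 m

2:1 spreading — at depth z the loaded area has grown by z in each plan dimension:
qB²/(B+z)² = Δσ_z ⇒ z = B(√(q/Δσ_z) − 1) = 3×(√(110/31.9) − 1) = 2.571 m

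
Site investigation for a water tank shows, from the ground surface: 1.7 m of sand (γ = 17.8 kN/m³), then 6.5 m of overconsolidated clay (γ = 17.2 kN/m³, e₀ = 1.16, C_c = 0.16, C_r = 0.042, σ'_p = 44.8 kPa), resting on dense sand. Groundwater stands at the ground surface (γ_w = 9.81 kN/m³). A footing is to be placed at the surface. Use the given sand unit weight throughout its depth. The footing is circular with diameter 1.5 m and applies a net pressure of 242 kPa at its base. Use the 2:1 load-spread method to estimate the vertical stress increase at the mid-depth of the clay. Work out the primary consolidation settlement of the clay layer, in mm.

S_c ≈ 35.4 mm

Mid-depth of clay below the ground surface: z = 1.7 + 6.5/2 = 4.95 m.
Total vertical stress at mid-clay: σ_v = 17.8×1.7 + 17.2×3.25 = 86.16 kPa.
Pore pressure: u = 9.81×(4.95 − 0) = 48.56 kPa.
Initial effective stress: σ'_0 = σ_v − u = 86.16 − 48.56 = 37.6 kPa.
Stress increase at mid-clay by the 2:1 spreading method:
Δσ ≈ qD²/(D+z)² = 242×1.5²/(1.5+4.95)² = 13.088 kPa
Final effective stress: σ'_f = 37.6 + 13.088 = 50.688 kPa.
σ'_f = 50.688 > σ'_p = 44.8 kPa, so the stress path crosses the preconsolidation pressure — recompression up to σ'_p, then virgin compression beyond:
S_c = H/(1+e₀)·[C_r·log₁₀(σ'_p/σ'_0) + C_c·log₁₀(σ'_f/σ'_p)]
    = 6.5/2.16 × [0.042×log₁₀(44.8/37.6) + 0.16×log₁₀(50.688/44.8)]
    = 3.0093 × [0.0031958 + 0.0085803] = 0.03544 m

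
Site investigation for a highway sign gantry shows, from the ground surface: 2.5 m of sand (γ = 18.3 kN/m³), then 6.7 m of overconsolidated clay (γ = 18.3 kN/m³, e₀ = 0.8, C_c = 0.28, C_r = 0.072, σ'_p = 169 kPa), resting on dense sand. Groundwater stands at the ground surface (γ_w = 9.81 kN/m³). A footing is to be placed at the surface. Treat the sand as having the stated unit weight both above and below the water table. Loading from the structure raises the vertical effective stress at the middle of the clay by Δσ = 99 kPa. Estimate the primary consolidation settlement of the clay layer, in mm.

Mid-depth of clay below the ground surface: z = 2.5 + 6.7/2 = 5.85 m.
Total vertical stress at mid-clay: σ_v = 18.3×2.5 + 18.3×3.35 = 107.06 kPa.
Pore pressure: u = 9.81×(5.85 − 0) = 57.389 kPa.
Initial effective stress: σ'_0 = σ_v − u = 107.06 − 57.389 = 49.671 kPa.
Final effective stress: σ'_f = 49.671 + 99 = 148.67 kPa.
σ'_f = 148.67 ≤ σ'_p = 169 kPa, so the clay remains overconsolidated and only the recompression index applies:
S_c = C_r·H/(1+e₀)·log₁₀(σ'_f/σ'_0) = 0.072×6.7/1.8×log₁₀(148.67/49.671)
    = 0.268 × 0.47612 = 0.1276 m

S_c ≈ 128 mm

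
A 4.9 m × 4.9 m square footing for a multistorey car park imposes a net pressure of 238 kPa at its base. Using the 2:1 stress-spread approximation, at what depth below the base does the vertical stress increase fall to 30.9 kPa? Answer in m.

2:1 spreading — at depth z the loaded area has grown by z in each plan dimension:
qB²/(B+z)² = Δσ_z ⇒ z = B(√(q/Δσ_z) − 1) = 4.9×(√(238/30.9) − 1) = 8.699 m

z ≈ 8.7 m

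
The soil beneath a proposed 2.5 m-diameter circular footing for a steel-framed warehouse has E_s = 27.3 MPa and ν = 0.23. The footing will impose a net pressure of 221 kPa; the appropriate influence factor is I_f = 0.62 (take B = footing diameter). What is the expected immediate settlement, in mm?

S_e ≈ 11.9 mm

Immediate (elastic) settlement: S_e = q·B·(1−ν²)/E_s · I_f.
E_s = 27.3 MPa = 27300 kPa.
S_e = 221 × 2.5 × (1 − 0.23²) / 27300 × 0.62
    = 221 × 2.5 × 0.9471 / 27300 × 0.62
    = 0.01188 m = 11.88 mm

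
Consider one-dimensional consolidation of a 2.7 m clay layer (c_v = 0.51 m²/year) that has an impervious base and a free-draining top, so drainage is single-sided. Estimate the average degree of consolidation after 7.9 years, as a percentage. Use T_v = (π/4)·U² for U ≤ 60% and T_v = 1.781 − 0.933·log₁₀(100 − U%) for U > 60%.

Drainage path length: H_d = H = 2.7 m (single drainage).
T_v = c_v·t/H_d² = 0.51×7.9/2.7² = 0.55267.
T_v = 0.55267 corresponds to the U > 60% branch:
U = 1 − 10^((1.781 − T_v)/0.933)/100 = 0.7927

U ≈ 79.3 %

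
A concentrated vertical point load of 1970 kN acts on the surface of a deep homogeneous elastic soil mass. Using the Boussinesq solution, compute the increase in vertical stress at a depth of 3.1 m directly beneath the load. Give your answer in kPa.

Boussinesq vertical stress below a point load on an elastic half-space:
Δσ_z = 3P/(2πz²) · [1 + (r/z)²]^(−5/2)
r/z = 0/3.1 = 0; [1+(r/z)²]^(−5/2) = 1.
Δσ_z = 3×1970/(2π×3.1²) × 1 = 97.878 × 1 = 97.88 kPa

Δσ_z ≈ 97.9 kPa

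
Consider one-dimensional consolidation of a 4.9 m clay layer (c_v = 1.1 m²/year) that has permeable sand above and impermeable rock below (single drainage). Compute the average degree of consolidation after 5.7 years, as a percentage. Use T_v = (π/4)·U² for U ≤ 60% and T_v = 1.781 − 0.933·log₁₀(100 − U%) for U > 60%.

Drainage path length: H_d = H = 4.9 m (single drainage).
T_v = c_v·t/H_d² = 1.1×5.7/4.9² = 0.26114.
T_v = 0.26114 corresponds to the U ≤ 60% branch:
U = √(4T_v/π) = 0.5766

U ≈ 57.7 %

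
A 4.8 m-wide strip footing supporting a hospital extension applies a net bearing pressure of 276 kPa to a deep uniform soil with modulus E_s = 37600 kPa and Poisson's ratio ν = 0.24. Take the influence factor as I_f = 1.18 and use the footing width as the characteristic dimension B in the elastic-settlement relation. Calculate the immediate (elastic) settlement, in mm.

Immediate (elastic) settlement: S_e = q·B·(1−ν²)/E_s · I_f.
S_e = 276 × 4.8 × (1 − 0.24²) / 37600 × 1.18
    = 276 × 4.8 × 0.9424 / 37600 × 1.18
    = 0.03918 m = 39.18 mm

S_e ≈ 39.2 mm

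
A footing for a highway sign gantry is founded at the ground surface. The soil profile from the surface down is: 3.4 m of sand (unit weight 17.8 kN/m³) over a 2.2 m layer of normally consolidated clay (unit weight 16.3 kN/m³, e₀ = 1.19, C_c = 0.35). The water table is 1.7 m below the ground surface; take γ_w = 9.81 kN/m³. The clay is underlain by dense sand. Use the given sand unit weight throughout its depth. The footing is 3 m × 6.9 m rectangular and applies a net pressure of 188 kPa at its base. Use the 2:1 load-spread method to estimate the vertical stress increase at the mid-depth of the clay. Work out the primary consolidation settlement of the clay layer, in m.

S_c ≈ 0.0974 m

Mid-depth of clay below the ground surface: z = 3.4 + 2.2/2 = 4.5 m.
Total vertical stress at mid-clay: σ_v = 17.8×3.4 + 16.3×1.1 = 78.45 kPa.
Pore pressure: u = 9.81×(4.5 − 1.7) = 27.468 kPa.
Initial effective stress: σ'_0 = σ_v − u = 78.45 − 27.468 = 50.982 kPa.
Stress increase at mid-clay by the 2:1 spreading method:
Δσ = qBL/((B+z)(L+z)) = 188×3×6.9/((3+4.5)(6.9+4.5)) = 45.516 kPa
Final effective stress: σ'_f = σ'_0 + Δσ = 50.982 + 45.516 = 96.498 kPa.
Normally consolidated clay, so the full stress increment lies on the virgin compression line:
S_c = C_c·H/(1+e₀)·log₁₀(σ'_f/σ'_0) = 0.35×2.2/(1+1.19)×log₁₀(96.498/50.982)
    = 0.3516 × 0.2771 = 0.09743 m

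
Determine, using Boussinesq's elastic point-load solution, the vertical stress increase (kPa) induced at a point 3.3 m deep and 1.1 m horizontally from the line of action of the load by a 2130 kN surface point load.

Δσ_z ≈ 71.8 kPa

Boussinesq vertical stress below a point load on an elastic half-space:
Δσ_z = 3P/(2πz²) · [1 + (r/z)²]^(−5/2)
r/z = 1.1/3.3 = 0.33333; [1+(r/z)²]^(−5/2) = 0.76843.
Δσ_z = 3×2130/(2π×3.3²) × 0.76843 = 93.388 × 0.76843 = 71.76 kPa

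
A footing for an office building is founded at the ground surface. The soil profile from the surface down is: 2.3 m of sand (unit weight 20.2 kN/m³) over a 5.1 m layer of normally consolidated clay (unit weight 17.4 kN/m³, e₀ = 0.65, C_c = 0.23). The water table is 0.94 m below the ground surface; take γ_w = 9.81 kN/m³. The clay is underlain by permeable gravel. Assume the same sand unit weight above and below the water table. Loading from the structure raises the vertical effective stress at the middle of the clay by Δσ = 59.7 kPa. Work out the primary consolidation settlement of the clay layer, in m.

Mid-depth of clay below the ground surface: z = 2.3 + 5.1/2 = 4.85 m.
Total vertical stress at mid-clay: σ_v = 20.2×2.3 + 17.4×2.55 = 90.83 kPa.
Pore pressure: u = 9.81×(4.85 − 0.94) = 38.357 kPa.
Initial effective stress: σ'_0 = σ_v − u = 90.83 − 38.357 = 52.473 kPa.
Final effective stress: σ'_f = σ'_0 + Δσ = 52.473 + 59.7 = 112.17 kPa.
Normally consolidated clay, so the full stress increment lies on the virgin compression line:
S_c = C_c·H/(1+e₀)·log₁₀(σ'_f/σ'_0) = 0.23×5.1/(1+0.65)×log₁₀(112.17/52.473)
    = 0.71091 × 0.32994 = 0.2346 m

S_c ≈ 0.235 m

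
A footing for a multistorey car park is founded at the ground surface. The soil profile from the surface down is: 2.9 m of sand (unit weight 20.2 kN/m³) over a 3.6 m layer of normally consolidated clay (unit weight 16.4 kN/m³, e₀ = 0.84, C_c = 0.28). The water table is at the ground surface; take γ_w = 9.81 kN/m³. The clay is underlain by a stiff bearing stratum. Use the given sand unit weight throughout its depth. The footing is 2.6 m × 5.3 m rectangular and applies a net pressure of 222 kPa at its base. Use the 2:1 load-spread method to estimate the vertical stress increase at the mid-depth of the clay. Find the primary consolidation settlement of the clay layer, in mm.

Mid-depth of clay below the ground surface: z = 2.9 + 3.6/2 = 4.7 m.
Total vertical stress at mid-clay: σ_v = 20.2×2.9 + 16.4×1.8 = 88.1 kPa.
Pore pressure: u = 9.81×(4.7 − 0) = 46.107 kPa.
Initial effective stress: σ'_0 = σ_v − u = 88.1 − 46.107 = 41.993 kPa.
Stress increase at mid-clay by the 2:1 spreading method:
Δσ = qBL/((B+z)(L+z)) = 222×2.6×5.3/((2.6+4.7)(5.3+4.7)) = 41.906 kPa
Final effective stress: σ'_f = σ'_0 + Δσ = 41.993 + 41.906 = 83.899 kPa.
Normally consolidated clay, so the full stress increment lies on the virgin compression line:
S_c = C_c·H/(1+e₀)·log₁₀(σ'_f/σ'_0) = 0.28×3.6/(1+0.84)×log₁₀(83.899/41.993)
    = 0.54783 × 0.30058 = 0.1647 m

S_c ≈ 165 mm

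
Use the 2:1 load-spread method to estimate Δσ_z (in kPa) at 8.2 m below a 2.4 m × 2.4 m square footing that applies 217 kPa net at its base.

By the 2:1 method the load spreads at 1 horizontal : 2 vertical, so at depth z the loaded area has grown by z in each plan dimension:
Δσ = qBL/((B+z)(L+z)) = 217×2.4×2.4/((2.4+8.2)(2.4+8.2)) = 11.124 kPa

Δσ_z ≈ 11.1 kPa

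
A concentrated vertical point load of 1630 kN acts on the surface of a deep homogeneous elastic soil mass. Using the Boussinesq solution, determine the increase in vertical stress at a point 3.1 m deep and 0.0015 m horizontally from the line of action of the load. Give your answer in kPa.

Δσ_z ≈ 81 kPa

Boussinesq vertical stress below a point load on an elastic half-space:
Δσ_z = 3P/(2πz²) · [1 + (r/z)²]^(−5/2)
r/z = 0.0015/3.1 = 0.00048387; [1+(r/z)²]^(−5/2) = 1.
Δσ_z = 3×1630/(2π×3.1²) × 1 = 80.985 × 1 = 80.98 kPa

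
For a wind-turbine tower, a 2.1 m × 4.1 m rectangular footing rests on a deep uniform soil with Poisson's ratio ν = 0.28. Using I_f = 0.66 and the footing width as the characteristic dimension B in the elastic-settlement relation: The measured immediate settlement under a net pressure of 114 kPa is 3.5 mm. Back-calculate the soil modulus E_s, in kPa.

E_s ≈ 41600 kPa

S_e = q·B·(1−ν²)/E_s · I_f  ⇒  E_s = q·B·(1−ν²)·I_f / S_e.
E_s = 114 × 2.1 × 0.9216 × 0.66 / 0.0035 = 41600 kPa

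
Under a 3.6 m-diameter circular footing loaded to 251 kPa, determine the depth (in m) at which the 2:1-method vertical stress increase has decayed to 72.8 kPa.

z ≈ 3.08 m

2:1 spreading — at depth z the loaded area has grown by z in each plan dimension:
qD²/(D+z)² = Δσ_z ⇒ z = D(√(q/Δσ_z) − 1) = 3.6×(√(251/72.8) − 1) = 3.085 m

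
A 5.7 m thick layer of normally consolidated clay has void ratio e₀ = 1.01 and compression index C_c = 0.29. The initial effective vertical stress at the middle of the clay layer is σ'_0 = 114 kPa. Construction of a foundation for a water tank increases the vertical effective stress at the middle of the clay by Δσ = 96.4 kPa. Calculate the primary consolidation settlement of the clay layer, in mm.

Final effective stress: σ'_f = σ'_0 + Δσ = 114 + 96.4 = 210.4 kPa.
Normally consolidated clay, so the full stress increment lies on the virgin compression line:
S_c = C_c·H/(1+e₀)·log₁₀(σ'_f/σ'_0) = 0.29×5.7/(1+1.01)×log₁₀(210.4/114)
    = 0.82239 × 0.26614 = 0.2189 m

S_c ≈ 219 mm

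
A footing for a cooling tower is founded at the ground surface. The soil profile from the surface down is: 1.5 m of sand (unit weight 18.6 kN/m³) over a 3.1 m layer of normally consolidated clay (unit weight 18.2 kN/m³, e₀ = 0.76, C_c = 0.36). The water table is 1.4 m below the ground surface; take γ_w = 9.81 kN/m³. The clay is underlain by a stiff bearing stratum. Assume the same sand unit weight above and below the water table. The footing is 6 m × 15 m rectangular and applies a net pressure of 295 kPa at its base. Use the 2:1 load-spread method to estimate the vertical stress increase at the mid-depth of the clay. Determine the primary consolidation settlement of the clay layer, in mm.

S_c ≈ 447 mm

Mid-depth of clay below the ground surface: z = 1.5 + 3.1/2 = 3.05 m.
Total vertical stress at mid-clay: σ_v = 18.6×1.5 + 18.2×1.55 = 56.11 kPa.
Pore pressure: u = 9.81×(3.05 − 1.4) = 16.186 kPa.
Initial effective stress: σ'_0 = σ_v − u = 56.11 − 16.186 = 39.924 kPa.
Stress increase at mid-clay by the 2:1 spreading method:
Δσ = qBL/((B+z)(L+z)) = 295×6×15/((6+3.05)(15+3.05)) = 162.53 kPa
Final effective stress: σ'_f = σ'_0 + Δσ = 39.924 + 162.53 = 202.45 kPa.
Normally consolidated clay, so the full stress increment lies on the virgin compression line:
S_c = C_c·H/(1+e₀)·log₁₀(σ'_f/σ'_0) = 0.36×3.1/(1+0.76)×log₁₀(202.45/39.924)
    = 0.63409 × 0.70508 = 0.4471 m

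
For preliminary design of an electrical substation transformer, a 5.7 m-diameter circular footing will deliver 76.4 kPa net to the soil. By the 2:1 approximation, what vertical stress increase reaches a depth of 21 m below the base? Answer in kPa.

Δσ_z ≈ 3.48 kPa

By the 2:1 method the load spreads at 1 horizontal : 2 vertical, so at depth z the loaded area has grown by z in each plan dimension:
Δσ ≈ qD²/(D+z)² = 76.4×5.7²/(5.7+21)² = 3.4819 kPa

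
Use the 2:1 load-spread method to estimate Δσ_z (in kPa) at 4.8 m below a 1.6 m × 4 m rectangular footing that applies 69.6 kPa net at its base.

By the 2:1 method the load spreads at 1 horizontal : 2 vertical, so at depth z the loaded area has grown by z in each plan dimension:
Δσ = qBL/((B+z)(L+z)) = 69.6×1.6×4/((1.6+4.8)(4+4.8)) = 7.9091 kPa

Δσ_z ≈ 7.91 kPa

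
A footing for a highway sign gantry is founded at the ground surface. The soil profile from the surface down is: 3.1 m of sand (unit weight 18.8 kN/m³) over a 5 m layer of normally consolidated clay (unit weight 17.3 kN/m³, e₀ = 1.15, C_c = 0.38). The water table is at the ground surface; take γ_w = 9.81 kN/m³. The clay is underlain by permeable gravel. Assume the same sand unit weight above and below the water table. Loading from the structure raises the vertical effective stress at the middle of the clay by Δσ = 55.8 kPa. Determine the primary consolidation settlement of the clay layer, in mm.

S_c ≈ 302 mm

Mid-depth of clay below the ground surface: z = 3.1 + 5/2 = 5.6 m.
Total vertical stress at mid-clay: σ_v = 18.8×3.1 + 17.3×2.5 = 101.53 kPa.
Pore pressure: u = 9.81×(5.6 − 0) = 54.936 kPa.
Initial effective stress: σ'_0 = σ_v − u = 101.53 − 54.936 = 46.594 kPa.
Final effective stress: σ'_f = σ'_0 + Δσ = 46.594 + 55.8 = 102.39 kPa.
Normally consolidated clay, so the full stress increment lies on the virgin compression line:
S_c = C_c·H/(1+e₀)·log₁₀(σ'_f/σ'_0) = 0.38×5/(1+1.15)×log₁₀(102.39/46.594)
    = 0.88372 × 0.34193 = 0.3022 m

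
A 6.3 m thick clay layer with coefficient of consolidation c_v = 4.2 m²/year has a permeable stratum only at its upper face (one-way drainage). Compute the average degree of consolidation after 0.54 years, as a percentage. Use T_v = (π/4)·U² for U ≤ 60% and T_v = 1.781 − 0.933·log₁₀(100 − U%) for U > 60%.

Drainage path length: H_d = H = 6.3 m (single drainage).
T_v = c_v·t/H_d² = 4.2×0.54/6.3² = 0.057143.
T_v = 0.057143 corresponds to the U ≤ 60% branch:
U = √(4T_v/π) = 0.2697

U ≈ 27 %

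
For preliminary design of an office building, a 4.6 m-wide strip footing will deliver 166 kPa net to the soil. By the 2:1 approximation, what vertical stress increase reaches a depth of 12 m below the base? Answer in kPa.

By the 2:1 method the load spreads at 1 horizontal : 2 vertical, so at depth z the loaded area has grown by z in each plan dimension:
Δσ = qB/(B+z) = 166×4.6/(4.6+12) = 46 kPa

Δσ_z ≈ 46 kPa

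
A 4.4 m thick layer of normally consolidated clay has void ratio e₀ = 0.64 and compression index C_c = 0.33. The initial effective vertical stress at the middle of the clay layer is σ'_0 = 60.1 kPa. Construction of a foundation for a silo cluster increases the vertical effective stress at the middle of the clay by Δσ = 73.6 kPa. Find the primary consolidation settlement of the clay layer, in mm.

S_c ≈ 307 mm

Final effective stress: σ'_f = σ'_0 + Δσ = 60.1 + 73.6 = 133.7 kPa.
Normally consolidated clay, so the full stress increment lies on the virgin compression line:
S_c = C_c·H/(1+e₀)·log₁₀(σ'_f/σ'_0) = 0.33×4.4/(1+0.64)×log₁₀(133.7/60.1)
    = 0.88537 × 0.34726 = 0.3075 m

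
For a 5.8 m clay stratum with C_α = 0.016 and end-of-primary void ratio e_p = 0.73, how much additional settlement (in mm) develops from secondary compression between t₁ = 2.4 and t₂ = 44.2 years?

Secondary compression: S_s = C_α·H/(1+e_p)·log₁₀(t₂/t₁)
S_s = 0.016×5.8/(1+0.73)×log₁₀(44.2/2.4)
    = 0.05364 × 1.265 = 0.06787 m

S_s ≈ 67.9 mm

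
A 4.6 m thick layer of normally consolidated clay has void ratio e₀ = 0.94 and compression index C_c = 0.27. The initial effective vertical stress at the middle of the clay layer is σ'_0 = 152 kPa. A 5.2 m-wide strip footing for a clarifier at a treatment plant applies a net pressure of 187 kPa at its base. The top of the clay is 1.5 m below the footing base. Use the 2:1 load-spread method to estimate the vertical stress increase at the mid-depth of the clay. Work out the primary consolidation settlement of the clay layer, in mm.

Mid-depth of clay below the footing base: z = 1.5 + 4.6/2 = 3.8 m.
Stress increase at mid-clay by the 2:1 spreading method:
Δσ = qB/(B+z) = 187×5.2/(5.2+3.8) = 108.04 kPa
Final effective stress: σ'_f = σ'_0 + Δσ = 152 + 108.04 = 260.04 kPa.
Normally consolidated clay, so the full stress increment lies on the virgin compression line:
S_c = C_c·H/(1+e₀)·log₁₀(σ'_f/σ'_0) = 0.27×4.6/(1+0.94)×log₁₀(260.04/152)
    = 0.64021 × 0.2332 = 0.1493 m

S_c ≈ 149 mm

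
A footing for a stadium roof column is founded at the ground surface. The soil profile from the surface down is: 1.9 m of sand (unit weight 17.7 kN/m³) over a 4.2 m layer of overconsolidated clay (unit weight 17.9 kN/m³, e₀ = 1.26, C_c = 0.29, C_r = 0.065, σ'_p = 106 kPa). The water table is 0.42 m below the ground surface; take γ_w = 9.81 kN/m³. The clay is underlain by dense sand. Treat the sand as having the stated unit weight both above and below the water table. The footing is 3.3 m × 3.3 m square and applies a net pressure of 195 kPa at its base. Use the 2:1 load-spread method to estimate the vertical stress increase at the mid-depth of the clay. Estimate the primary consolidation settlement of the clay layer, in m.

S_c ≈ 0.039 m

Mid-depth of clay below the ground surface: z = 1.9 + 4.2/2 = 4 m.
Total vertical stress at mid-clay: σ_v = 17.7×1.9 + 17.9×2.1 = 71.22 kPa.
Pore pressure: u = 9.81×(4 − 0.42) = 35.12 kPa.
Initial effective stress: σ'_0 = σ_v − u = 71.22 − 35.12 = 36.1 kPa.
Stress increase at mid-clay by the 2:1 spreading method:
Δσ = qBL/((B+z)(L+z)) = 195×3.3×3.3/((3.3+4)(3.3+4)) = 39.849 kPa
Final effective stress: σ'_f = 36.1 + 39.849 = 75.949 kPa.
σ'_f = 75.949 ≤ σ'_p = 106 kPa, so the clay remains overconsolidated and only the recompression index applies:
S_c = C_r·H/(1+e₀)·log₁₀(σ'_f/σ'_0) = 0.065×4.2/2.26×log₁₀(75.949/36.1)
    = 0.1208 × 0.32301 = 0.03902 m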